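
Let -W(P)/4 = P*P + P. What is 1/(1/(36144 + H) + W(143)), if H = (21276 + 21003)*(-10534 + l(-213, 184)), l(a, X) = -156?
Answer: -451926366/37224270914689 ≈ -1.2141e-5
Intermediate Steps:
W(P) = -4*P - 4*P² (W(P) = -4*(P*P + P) = -4*(P² + P) = -4*(P + P²) = -4*P - 4*P²)
H = -451962510 (H = (21276 + 21003)*(-10534 - 156) = 42279*(-10690) = -451962510)
1/(1/(36144 + H) + W(143)) = 1/(1/(36144 - 451962510) - 4*143*(1 + 143)) = 1/(1/(-451926366) - 4*143*144) = 1/(-1/451926366 - 82368) = 1/(-37224270914689/451926366) = -451926366/37224270914689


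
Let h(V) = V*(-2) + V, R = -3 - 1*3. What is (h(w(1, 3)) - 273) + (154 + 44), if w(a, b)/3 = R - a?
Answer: -54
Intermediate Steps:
R = -6 (R = -3 - 3 = -6)
w(a, b) = -18 - 3*a (w(a, b) = 3*(-6 - a) = -18 - 3*a)
h(V) = -V (h(V) = -2*V + V = -V)
(h(w(1, 3)) - 273) + (154 + 44) = (-(-18 - 3*1) - 273) + (154 + 44) = (-(-18 - 3) - 273) + 198 = (-1*(-21) - 273) + 198 = (21 - 273) + 198 = -252 + 198 = -54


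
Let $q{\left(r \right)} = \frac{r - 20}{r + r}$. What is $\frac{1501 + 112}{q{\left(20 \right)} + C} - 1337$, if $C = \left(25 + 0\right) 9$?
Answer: $- \frac{299212}{225} \approx -1329.8$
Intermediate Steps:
$C = 225$ ($C = 25 \cdot 9 = 225$)
$q{\left(r \right)} = \frac{-20 + r}{2 r}$
$\frac{1501 + 112}{q{\left(20 \right)} + C} - 1337 = \frac{1501 + 112}{\frac{-20 + 20}{2 \cdot 20} + 225} - 1337 = \frac{1613}{\frac{1}{2} \cdot \frac{1}{20} \cdot 0 + 225} - 1337 = \frac{1613}{0 + 225} - 1337 = \frac{1613}{225} - 1337 = - \frac{299212}{225}$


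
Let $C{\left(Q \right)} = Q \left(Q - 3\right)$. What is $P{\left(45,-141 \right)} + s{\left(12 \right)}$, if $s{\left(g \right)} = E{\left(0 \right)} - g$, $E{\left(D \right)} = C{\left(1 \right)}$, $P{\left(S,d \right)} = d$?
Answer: $-155$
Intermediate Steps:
$C{\left(Q \right)} = Q \left(-3 + Q\right)$
$E{\left(D \right)} = -2$ ($E{\left(D \right)} = 1 \left(-3 + 1\right) = 1 \left(-2\right) = -2$)
$s{\left(g \right)} = -2 - g$
$P{\left(45,-141 \right)} + s{\left(12 \right)} = -141 - 14 = -155$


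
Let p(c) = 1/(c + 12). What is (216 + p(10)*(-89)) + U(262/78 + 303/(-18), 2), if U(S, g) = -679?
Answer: -10275/22 ≈ -467.05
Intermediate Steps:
p(c) = 1/(12 + c)
(216 + p(10)*(-89)) + U(262/78 + 303/(-18), 2) = (216 - 89/(12 + 10)) - 679 = (216 - 89/22) - 679 = 4663/22 - 679 = -10275/22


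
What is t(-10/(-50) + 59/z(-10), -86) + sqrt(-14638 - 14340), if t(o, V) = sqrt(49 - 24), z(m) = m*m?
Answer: 5 + I*sqrt(28978) ≈ 5.0 + 170.23*I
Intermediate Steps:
z(m) = m**2
t(o, V) = 5 (t(o, V) = sqrt(25) = 5)
t(-10/(-50) + 59/z(-10), -86) + sqrt(-14638 - 14340) = 5 + sqrt(-14638 - 14340) = 5 + sqrt(-28978) = 5 + I*sqrt(28978)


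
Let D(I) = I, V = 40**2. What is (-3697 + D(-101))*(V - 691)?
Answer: -3452382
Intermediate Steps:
V = 1600
(-3697 + D(-101))*(V - 691) = (-3697 - 101)*(1600 - 691) = -3798*909 = -3452382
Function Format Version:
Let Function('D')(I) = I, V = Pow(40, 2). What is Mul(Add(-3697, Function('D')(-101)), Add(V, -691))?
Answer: -3452382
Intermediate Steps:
V = 1600
Mul(Add(-3697, Function('D')(-101)), Add(V, -691)) = Mul(Add(-3697, -101), Add(1600, -691)) = Mul(-3798, 909) = -3452382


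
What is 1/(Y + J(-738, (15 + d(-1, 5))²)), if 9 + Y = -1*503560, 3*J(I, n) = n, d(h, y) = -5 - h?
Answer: -3/1510586 ≈ -1.9860e-6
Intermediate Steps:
J(I, n) = n/3
Y = -503569 (Y = -9 - 1*503560 = -9 - 503560 = -503569)
1/(Y + J(-738, (15 + d(-1, 5))²)) = 1/(-503569 + (15 + (-5 - 1*(-1)))²/3) = 1/(-503569 + (15 + (-5 + 1))²/3) = 1/(-503569 + (15 - 4)²/3) = 1/(-503569 + (⅓)*11²) = 1/(-503569 + (⅓)*121) = 1/(-503569 + 121/3) = 1/(-1510586/3) = -3/1510586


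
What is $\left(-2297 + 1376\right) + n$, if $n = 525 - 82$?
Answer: $-478$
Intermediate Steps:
$n = 443$
$\left(-2297 + 1376\right) + n = \left(-2297 + 1376\right) + 443 = -921 + 443 = -478$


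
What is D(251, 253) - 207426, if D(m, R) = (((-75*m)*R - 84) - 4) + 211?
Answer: -4970028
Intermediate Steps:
D(m, R) = 123 - 75*R*m (D(m, R) = ((-75*R*m - 84) - 4) + 211 = ((-84 - 75*R*m) - 4) + 211 = (-88 - 75*R*m) + 211 = 123 - 75*R*m)
D(251, 253) - 207426 = (123 - 75*253*251) - 207426 = (123 - 4762725) - 207426 = -4762602 - 207426 = -4970028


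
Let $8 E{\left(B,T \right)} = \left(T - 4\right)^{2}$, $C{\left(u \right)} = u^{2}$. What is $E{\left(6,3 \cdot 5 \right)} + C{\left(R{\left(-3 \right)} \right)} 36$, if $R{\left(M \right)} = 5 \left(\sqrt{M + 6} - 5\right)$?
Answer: $\frac{201721}{8} - 9000 \sqrt{3} \approx 9626.7$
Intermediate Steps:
$R{\left(M \right)} = -25 + 5 \sqrt{6 + M}$ ($R{\left(M \right)} = 5 \left(\sqrt{6 + M} - 5\right) = 5 \left(-5 + \sqrt{6 + M}\right) = -25 + 5 \sqrt{6 + M}$)
$E{\left(B,T \right)} = \frac{\left(-4 + T\right)^{2}}{8}$ ($E{\left(B,T \right)} = \frac{\left(T - 4\right)^{2}}{8} = \frac{\left(-4 + T\right)^{2}}{8}$)
$E{\left(6,3 \cdot 5 \right)} + C{\left(R{\left(-3 \right)} \right)} 36 = \frac{\left(-4 + 3 \cdot 5\right)^{2}}{8} + \left(-25 + 5 \sqrt{6 - 3}\right)^{2} \cdot 36 = \frac{\left(-4 + 15\right)^{2}}{8} + \left(-25 + 5 \sqrt{3}\right)^{2} \cdot 36 = \frac{11^{2}}{8} + 36 \left(-25 + 5 \sqrt{3}\right)^{2} = \frac{1}{8} \cdot 121 + 36 \left(-25 + 5 \sqrt{3}\right)^{2} = \frac{121}{8} + 36 \left(-25 + 5 \sqrt{3}\right)^{2}$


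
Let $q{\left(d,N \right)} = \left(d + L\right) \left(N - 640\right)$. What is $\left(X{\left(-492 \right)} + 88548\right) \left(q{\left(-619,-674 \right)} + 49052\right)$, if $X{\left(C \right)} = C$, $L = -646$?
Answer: $150686886672$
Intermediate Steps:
$q{\left(d,N \right)} = \left(-646 + d\right) \left(-640 + N\right)$ ($q{\left(d,N \right)} = \left(d - 646\right) \left(N - 640\right) = \left(-646 + d\right) \left(-640 + N\right)$)
$\left(X{\left(-492 \right)} + 88548\right) \left(q{\left(-619,-674 \right)} + 49052\right) = \left(-492 + 88548\right) \left(\left(413440 - -435404 - -396160 - -417206\right) + 49052\right) = 88056 \left(\left(413440 + 435404 + 396160 + 417206\right) + 49052\right) = 88056 \left(1662210 + 49052\right) = 88056 \cdot 1711262 = 150686886672$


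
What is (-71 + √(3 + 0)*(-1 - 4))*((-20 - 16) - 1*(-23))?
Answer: 923 + 65*√3 ≈ 1035.6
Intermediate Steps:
(-71 + √(3 + 0)*(-1 - 4))*((-20 - 16) - 1*(-23)) = (-71 + √3*(-5))*(-36 + 23) = (-71 - 5*√3)*(-13) = 923 + 65*√3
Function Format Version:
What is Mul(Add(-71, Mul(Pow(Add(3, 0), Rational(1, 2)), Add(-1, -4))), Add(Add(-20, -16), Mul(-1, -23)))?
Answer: Add(923, Mul(65, Pow(3, Rational(1, 2)))) ≈ 1035.6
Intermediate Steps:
Mul(Add(-71, Mul(Pow(Add(3, 0), Rational(1, 2)), Add(-1, -4))), Add(Add(-20, -16), Mul(-1, -23))) = Mul(Add(-71, Mul(Pow(3, Rational(1, 2)), -5)), Add(-36, 23)) = Mul(Add(-71, Mul(-5, Pow(3, Rational(1, 2)))), -13) = Add(923, Mul(65, Pow(3, Rational(1, 2))))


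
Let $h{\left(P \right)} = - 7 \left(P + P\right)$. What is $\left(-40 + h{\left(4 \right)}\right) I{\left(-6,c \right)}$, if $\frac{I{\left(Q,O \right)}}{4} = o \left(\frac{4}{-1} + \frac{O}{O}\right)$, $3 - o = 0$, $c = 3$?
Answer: $3456$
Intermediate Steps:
$o = 3$ ($o = 3 - 0 = 3 + 0 = 3$)
$h{\left(P \right)} = - 14 P$ ($h{\left(P \right)} = - 7 \cdot 2 P = - 14 P$)
$I{\left(Q,O \right)} = -36$ ($I{\left(Q,O \right)} = 4 \cdot 3 \left(\frac{4}{-1} + \frac{O}{O}\right) = 4 \cdot 3 \left(4 \left(-1\right) + 1\right) = 4 \cdot 3 \left(-4 + 1\right) = 4 \cdot 3 \left(-3\right) = 4 \left(-9\right) = -36$)
$\left(-40 + h{\left(4 \right)}\right) I{\left(-6,c \right)} = \left(-40 - 56\right) \left(-36\right) = \left(-96\right) \left(-36\right) = 3456$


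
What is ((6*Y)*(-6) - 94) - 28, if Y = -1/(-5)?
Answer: -646/5 ≈ -129.20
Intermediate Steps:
Y = ⅕ (Y = -1*(-⅕) = ⅕ ≈ 0.20000)
((6*Y)*(-6) - 94) - 28 = ((6*(⅕))*(-6) - 94) - 28 = ((6/5)*(-6) - 94) - 28 = (-36/5 - 94) - 28 = -506/5 - 28 = -646/5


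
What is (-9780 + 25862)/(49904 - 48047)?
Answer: 16082/1857 ≈ 8.6602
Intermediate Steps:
(-9780 + 25862)/(49904 - 48047) = 16082/1857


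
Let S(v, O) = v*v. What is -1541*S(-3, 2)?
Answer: -13869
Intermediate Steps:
S(v, O) = v²
-1541*S(-3, 2) = -1541*(-3)² = -1541*9 = -13869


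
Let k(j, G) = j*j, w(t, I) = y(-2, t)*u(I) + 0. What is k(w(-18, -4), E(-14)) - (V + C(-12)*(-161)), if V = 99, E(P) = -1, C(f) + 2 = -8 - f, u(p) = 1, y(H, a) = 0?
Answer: 223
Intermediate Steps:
C(f) = -10 - f (C(f) = -2 + (-8 - f) = -10 - f)
w(t, I) = 0 (w(t, I) = 0*1 + 0 = 0 + 0 = 0)
k(j, G) = j²
k(w(-18, -4), E(-14)) - (V + C(-12)*(-161)) = 0² - (99 + (-10 - 1*(-12))*(-161)) = 0 - (99 + (-10 + 12)*(-161)) = 0 - (99 + 2*(-161)) = 0 - (99 - 322) = 0 - 1*(-223) = 0 + 223 = 223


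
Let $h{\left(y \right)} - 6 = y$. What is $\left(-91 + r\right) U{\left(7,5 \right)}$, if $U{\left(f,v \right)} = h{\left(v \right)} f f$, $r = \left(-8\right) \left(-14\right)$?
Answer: $11319$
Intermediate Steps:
$r = 112$
$h{\left(y \right)} = 6 + y$
$U{\left(f,v \right)} = f^{2} \left(6 + v\right)$ ($U{\left(f,v \right)} = \left(6 + v\right) f f = f \left(6 + v\right) f = f^{2} \left(6 + v\right)$)
$\left(-91 + r\right) U{\left(7,5 \right)} = \left(-91 + 112\right) 7^{2} \left(6 + 5\right) = 21 \cdot 49 \cdot 11 = 21 \cdot 539 = 11319$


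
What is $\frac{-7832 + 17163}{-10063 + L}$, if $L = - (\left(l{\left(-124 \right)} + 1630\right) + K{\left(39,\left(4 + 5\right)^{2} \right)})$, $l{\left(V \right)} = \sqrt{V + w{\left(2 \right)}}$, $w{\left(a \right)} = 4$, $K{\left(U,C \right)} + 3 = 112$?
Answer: $- \frac{18354077}{23214554} + \frac{9331 i \sqrt{30}}{69643662} \approx -0.79063 + 0.00073385 i$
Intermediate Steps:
$K{\left(U,C \right)} = 109$ ($K{\left(U,C \right)} = -3 + 112 = 109$)
$l{\left(V \right)} = \sqrt{4 + V}$ ($l{\left(V \right)} = \sqrt{V + 4} = \sqrt{4 + V}$)
$L = -1739 - 2 i \sqrt{30}$ ($L = - (\left(\sqrt{4 - 124} + 1630\right) + 109) = - (\left(\sqrt{-120} + 1630\right) + 109) = - (\left(2 i \sqrt{30} + 1630\right) + 109) = - (\left(1630 + 2 i \sqrt{30}\right) + 109) = - (1739 + 2 i \sqrt{30}) = -1739 - 2 i \sqrt{30} \approx -1739.0 - 10.954 i$)
$\frac{-7832 + 17163}{-10063 + L} = \frac{-7832 + 17163}{-10063 - \left(1739 + 2 i \sqrt{30}\right)} = \frac{9331}{-11802 - 2 i \sqrt{30}}$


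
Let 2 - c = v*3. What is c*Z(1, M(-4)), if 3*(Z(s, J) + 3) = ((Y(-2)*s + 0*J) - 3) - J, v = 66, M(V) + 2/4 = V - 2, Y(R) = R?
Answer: 490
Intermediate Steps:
M(V) = -5/2 + V (M(V) = -1/2 + (V - 2) = -1/2 + (-2 + V) = -5/2 + V)
c = -196 (c = 2 - 66*3 = 2 - 1*198 = 2 - 198 = -196)
Z(s, J) = -4 - 2*s/3 - J/3 (Z(s, J) = -3 + (((-2*s + 0*J) - 3) - J)/3 = -3 + (((-2*s + 0) - 3) - J)/3 = -3 + ((-2*s - 3) - J)/3 = -3 + ((-3 - 2*s) - J)/3 = -3 + (-3 - J - 2*s)/3 = -3 + (-1 - 2*s/3 - J/3) = -4 - 2*s/3 - J/3)
c*Z(1, M(-4)) = -196*(-4 - 2/3*1 - (-5/2 - 4)/3) = -196*(-4 - 2/3 - 1/3*(-13/2)) = -196*(-4 - 2/3 + 13/6) = -196*(-5/2) = 490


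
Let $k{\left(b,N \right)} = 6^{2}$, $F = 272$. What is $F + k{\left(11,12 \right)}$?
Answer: $308$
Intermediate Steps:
$k{\left(b,N \right)} = 36$
$F + k{\left(11,12 \right)} = 272 + 36 = 308$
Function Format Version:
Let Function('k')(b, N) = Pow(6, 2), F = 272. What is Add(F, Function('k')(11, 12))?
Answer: 308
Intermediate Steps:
Function('k')(b, N) = 36
Add(F, Function('k')(11, 12)) = Add(272, 36) = 308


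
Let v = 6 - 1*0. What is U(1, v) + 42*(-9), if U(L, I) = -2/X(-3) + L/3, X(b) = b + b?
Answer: -1132/3 ≈ -377.33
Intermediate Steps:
X(b) = 2*b
v = 6 (v = 6 + 0 = 6)
U(L, I) = 1/3 + L/3 (U(L, I) = -2/(2*(-3)) + L/3 = -2/(-6) + L*(1/3) = -2*(-1/6) + L/3 = 1/3 + L/3)
U(1, v) + 42*(-9) = (1/3 + (1/3)*1) + 42*(-9) = (1/3 + 1/3) - 378 = 2/3 - 378 = -1132/3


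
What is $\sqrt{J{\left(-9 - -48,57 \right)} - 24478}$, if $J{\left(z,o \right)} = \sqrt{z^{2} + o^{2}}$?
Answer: $\sqrt{-24478 + 3 \sqrt{530}} \approx 156.23 i$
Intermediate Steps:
$J{\left(z,o \right)} = \sqrt{o^{2} + z^{2}}$
$\sqrt{J{\left(-9 - -48,57 \right)} - 24478} = \sqrt{\sqrt{57^{2} + \left(-9 - -48\right)^{2}} - 24478} = \sqrt{\sqrt{3249 + \left(-9 + 48\right)^{2}} - 24478} = \sqrt{\sqrt{3249 + 39^{2}} - 24478} = \sqrt{\sqrt{3249 + 1521} - 24478} = \sqrt{\sqrt{4770} - 24478} = \sqrt{3 \sqrt{530} - 24478} = \sqrt{-24478 + 3 \sqrt{530}}$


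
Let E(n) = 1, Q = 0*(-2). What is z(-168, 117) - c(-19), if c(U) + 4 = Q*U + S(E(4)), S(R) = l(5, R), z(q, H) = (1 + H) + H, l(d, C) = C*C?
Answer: 238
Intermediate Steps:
l(d, C) = C**2
Q = 0
z(q, H) = 1 + 2*H
S(R) = R**2
c(U) = -3 (c(U) = -4 + (0*U + 1**2) = -4 + (0 + 1) = -4 + 1 = -3)
z(-168, 117) - c(-19) = (1 + 2*117) - 1*(-3) = (1 + 234) + 3 = 235 + 3 = 238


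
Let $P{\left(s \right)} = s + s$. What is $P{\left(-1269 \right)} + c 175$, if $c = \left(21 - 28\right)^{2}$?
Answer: $6037$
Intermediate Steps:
$c = 49$ ($c = \left(-7\right)^{2} = 49$)
$P{\left(s \right)} = 2 s$
$P{\left(-1269 \right)} + c 175 = 2 \left(-1269\right) + 49 \cdot 175 = -2538 + 8575 = 6037$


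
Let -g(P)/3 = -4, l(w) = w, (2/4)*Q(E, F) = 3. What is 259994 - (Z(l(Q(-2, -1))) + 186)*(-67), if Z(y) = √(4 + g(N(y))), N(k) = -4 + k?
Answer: 272724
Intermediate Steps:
Q(E, F) = 6 (Q(E, F) = 2*3 = 6)
g(P) = 12 (g(P) = -3*(-4) = 12)
Z(y) = 4 (Z(y) = √(4 + 12) = √16 = 4)
259994 - (Z(l(Q(-2, -1))) + 186)*(-67) = 259994 - (4 + 186)*(-67) = 259994 - 190*(-67) = 259994 - 1*(-12730) = 259994 + 12730 = 272724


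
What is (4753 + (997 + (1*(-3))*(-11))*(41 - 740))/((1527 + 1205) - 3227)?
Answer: 715217/495 ≈ 1444.9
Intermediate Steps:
(4753 + (997 + (1*(-3))*(-11))*(41 - 740))/((1527 + 1205) - 3227) = (4753 + (997 - 3*(-11))*(-699))/(2732 - 3227) = (4753 + (997 + 33)*(-699))/(-495) = (4753 + 1030*(-699))*(-1/495) = (4753 - 719970)*(-1/495) = -715217*(-1/495) = 715217/495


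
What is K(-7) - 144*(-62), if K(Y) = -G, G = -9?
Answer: 8937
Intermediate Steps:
K(Y) = 9 (K(Y) = -1*(-9) = 9)
K(-7) - 144*(-62) = 9 - 144*(-62) = 9 + 8928 = 8937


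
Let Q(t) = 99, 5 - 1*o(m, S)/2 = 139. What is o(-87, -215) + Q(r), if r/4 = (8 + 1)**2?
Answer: -169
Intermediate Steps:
o(m, S) = -268 (o(m, S) = 10 - 2*139 = 10 - 278 = -268)
r = 324 (r = 4*(8 + 1)**2 = 4*9**2 = 4*81 = 324)
o(-87, -215) + Q(r) = -268 + 99 = -169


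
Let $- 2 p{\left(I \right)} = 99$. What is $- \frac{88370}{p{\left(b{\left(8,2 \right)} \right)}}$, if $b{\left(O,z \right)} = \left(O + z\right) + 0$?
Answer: $\frac{176740}{99} \approx 1785.3$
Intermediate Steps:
$b{\left(O,z \right)} = O + z$
$p{\left(I \right)} = - \frac{99}{2}$ ($p{\left(I \right)} = \left(- \frac{1}{2}\right) 99 = - \frac{99}{2}$)
$- \frac{88370}{p{\left(b{\left(8,2 \right)} \right)}} = - \frac{88370}{- \frac{99}{2}} = \left(-88370\right) \left(- \frac{2}{99}\right) = \frac{176740}{99}$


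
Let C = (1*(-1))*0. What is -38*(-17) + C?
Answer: 646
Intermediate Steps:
C = 0 (C = -1*0 = 0)
-38*(-17) + C = -38*(-17) + 0 = 646 + 0 = 646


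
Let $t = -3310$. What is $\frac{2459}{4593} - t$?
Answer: $\frac{15205289}{4593} \approx 3310.5$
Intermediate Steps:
$\frac{2459}{4593} - t = \frac{2459}{4593} - -3310 = 2459 \cdot \frac{1}{4593} + 3310 = \frac{2459}{4593} + 3310 = \frac{15205289}{4593}$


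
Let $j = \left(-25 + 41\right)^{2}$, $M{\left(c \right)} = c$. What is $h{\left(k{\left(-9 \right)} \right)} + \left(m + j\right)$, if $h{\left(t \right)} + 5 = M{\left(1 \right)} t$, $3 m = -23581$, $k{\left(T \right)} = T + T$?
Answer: $- \frac{22882}{3} \approx -7627.3$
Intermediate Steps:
$k{\left(T \right)} = 2 T$
$m = - \frac{23581}{3}$ ($m = \frac{1}{3} \left(-23581\right) = - \frac{23581}{3} \approx -7860.3$)
$j = 256$ ($j = 16^{2} = 256$)
$h{\left(t \right)} = -5 + t$ ($h{\left(t \right)} = -5 + 1 t = -5 + t$)
$h{\left(k{\left(-9 \right)} \right)} + \left(m + j\right) = \left(-5 + 2 \left(-9\right)\right) + \left(- \frac{23581}{3} + 256\right) = \left(-5 - 18\right) - \frac{22813}{3} = -23 - \frac{22813}{3} = - \frac{22882}{3}$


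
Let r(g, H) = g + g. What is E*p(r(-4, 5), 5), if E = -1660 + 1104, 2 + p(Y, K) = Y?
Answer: 5560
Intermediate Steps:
r(g, H) = 2*g
p(Y, K) = -2 + Y
E = -556
E*p(r(-4, 5), 5) = -556*(-2 + 2*(-4)) = -556*(-2 - 8) = -556*(-10) = 5560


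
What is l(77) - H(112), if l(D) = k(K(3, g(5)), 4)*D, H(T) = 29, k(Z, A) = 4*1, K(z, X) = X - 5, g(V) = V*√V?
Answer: 279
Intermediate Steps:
g(V) = V^(3/2)
K(z, X) = -5 + X
k(Z, A) = 4
l(D) = 4*D
l(77) - H(112) = 4*77 - 1*29 = 308 - 29 = 279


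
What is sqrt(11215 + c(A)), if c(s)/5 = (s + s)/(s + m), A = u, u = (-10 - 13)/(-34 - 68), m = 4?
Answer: sqrt(2083408745)/431 ≈ 105.90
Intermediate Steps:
u = 23/102 (u = -23/(-102) = -23*(-1/102) = 23/102 ≈ 0.22549)
A = 23/102 ≈ 0.22549
c(s) = 10*s/(4 + s) (c(s) = 5*((s + s)/(s + 4)) = 5*((2*s)/(4 + s)) = 5*(2*s/(4 + s)) = 10*s/(4 + s))
sqrt(11215 + c(A)) = sqrt(11215 + 10*(23/102)/(4 + 23/102)) = sqrt(11215 + 10*(23/102)/(431/102)) = sqrt(11215 + 10*(23/102)*(102/431)) = sqrt(11215 + 230/431) = sqrt(4833895/431) = sqrt(2083408745)/431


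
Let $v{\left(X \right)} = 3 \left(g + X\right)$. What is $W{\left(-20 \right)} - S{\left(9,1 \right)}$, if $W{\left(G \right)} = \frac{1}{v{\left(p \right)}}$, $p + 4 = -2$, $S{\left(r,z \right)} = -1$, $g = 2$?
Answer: $\frac{11}{12} \approx 0.91667$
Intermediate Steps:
$p = -6$ ($p = -4 - 2 = -6$)
$v{\left(X \right)} = 6 + 3 X$ ($v{\left(X \right)} = 3 \left(2 + X\right) = 6 + 3 X$)
$W{\left(G \right)} = - \frac{1}{12}$ ($W{\left(G \right)} = \frac{1}{6 + 3 \left(-6\right)} = \frac{1}{6 - 18} = \frac{1}{-12} = - \frac{1}{12}$)
$W{\left(-20 \right)} - S{\left(9,1 \right)} = - \frac{1}{12} - -1 = - \frac{1}{12} + 1 = \frac{11}{12}$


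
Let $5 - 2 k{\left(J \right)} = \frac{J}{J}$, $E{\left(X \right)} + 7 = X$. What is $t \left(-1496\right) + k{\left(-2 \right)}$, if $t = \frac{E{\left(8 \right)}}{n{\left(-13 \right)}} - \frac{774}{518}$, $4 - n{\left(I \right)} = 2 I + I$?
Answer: $\frac{24529746}{11137} \approx 2202.5$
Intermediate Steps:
$E{\left(X \right)} = -7 + X$
$n{\left(I \right)} = 4 - 3 I$ ($n{\left(I \right)} = 4 - \left(2 I + I\right) = 4 - 3 I$)
$k{\left(J \right)} = 2$ ($k{\left(J \right)} = \frac{5}{2} - \frac{J \frac{1}{J}}{2} = \frac{5}{2} - \frac{1}{2} = 2$)
$t = - \frac{16382}{11137}$ ($t = \frac{-7 + 8}{4 - -39} - \frac{774}{518} = 1 \frac{1}{4 + 39} - \frac{387}{259} = 1 \cdot \frac{1}{43} - \frac{387}{259} = \frac{1}{43} - \frac{387}{259} = - \frac{16382}{11137} \approx -1.471$)
$t \left(-1496\right) + k{\left(-2 \right)} = \left(- \frac{16382}{11137}\right) \left(-1496\right) + 2 = \frac{24507472}{11137} + 2 = \frac{24529746}{11137}$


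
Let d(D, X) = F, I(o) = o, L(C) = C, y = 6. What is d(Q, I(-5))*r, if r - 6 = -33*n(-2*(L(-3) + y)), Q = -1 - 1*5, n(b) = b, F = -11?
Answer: -2244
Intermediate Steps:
Q = -6 (Q = -1 - 5 = -6)
d(D, X) = -11
r = 204 (r = 6 - (-66)*(-3 + 6) = 6 - (-66)*3 = 6 - 33*(-6) = 6 + 198 = 204)
d(Q, I(-5))*r = -11*204 = -2244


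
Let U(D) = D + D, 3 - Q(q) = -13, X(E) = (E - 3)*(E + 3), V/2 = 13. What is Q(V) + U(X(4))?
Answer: 30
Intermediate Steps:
V = 26 (V = 2*13 = 26)
X(E) = (-3 + E)*(3 + E)
Q(q) = 16 (Q(q) = 3 - 1*(-13) = 3 + 13 = 16)
U(D) = 2*D
Q(V) + U(X(4)) = 16 + 2*(-9 + 4**2) = 16 + 2*(-9 + 16) = 16 + 2*7 = 16 + 14 = 30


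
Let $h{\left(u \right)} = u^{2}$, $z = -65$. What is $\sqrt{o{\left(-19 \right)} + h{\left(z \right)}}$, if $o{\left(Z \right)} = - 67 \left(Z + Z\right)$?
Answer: $\sqrt{6771} \approx 82.286$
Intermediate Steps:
$o{\left(Z \right)} = - 134 Z$ ($o{\left(Z \right)} = - 67 \cdot 2 Z = - 134 Z$)
$\sqrt{o{\left(-19 \right)} + h{\left(z \right)}} = \sqrt{\left(-134\right) \left(-19\right) + \left(-65\right)^{2}} = \sqrt{2546 + 4225} = \sqrt{6771}$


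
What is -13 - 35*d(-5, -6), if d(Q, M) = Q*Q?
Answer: -888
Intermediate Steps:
d(Q, M) = Q²
-13 - 35*d(-5, -6) = -13 - 35*(-5)² = -13 - 35*25 = -13 - 875 = -888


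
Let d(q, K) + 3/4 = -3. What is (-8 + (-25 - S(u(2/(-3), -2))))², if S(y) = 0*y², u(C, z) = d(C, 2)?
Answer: 1089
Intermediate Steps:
d(q, K) = -15/4 (d(q, K) = -¾ - 3 = -15/4)
u(C, z) = -15/4
S(y) = 0
(-8 + (-25 - S(u(2/(-3), -2))))² = (-8 + (-25 - 1*0))² = (-8 + (-25 + 0))² = (-8 - 25)² = (-33)² = 1089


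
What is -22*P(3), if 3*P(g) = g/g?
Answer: -22/3 ≈ -7.3333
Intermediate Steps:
P(g) = 1/3 (P(g) = (g/g)/3 = (1/3)*1 = 1/3)
-22*P(3) = -22*1/3 = -22/3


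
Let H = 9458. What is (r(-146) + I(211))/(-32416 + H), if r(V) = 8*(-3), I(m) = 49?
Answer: -25/22958 ≈ -0.0010889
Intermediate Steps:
r(V) = -24
(r(-146) + I(211))/(-32416 + H) = (-24 + 49)/(-32416 + 9458) = 25/(-22958) = 25*(-1/22958) = -25/22958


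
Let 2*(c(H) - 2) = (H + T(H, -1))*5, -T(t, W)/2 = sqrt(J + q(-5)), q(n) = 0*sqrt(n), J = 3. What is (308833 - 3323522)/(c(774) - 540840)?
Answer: 1624624946167/290416443334 - 15073445*sqrt(3)/290416443334 ≈ 5.5940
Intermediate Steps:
q(n) = 0
T(t, W) = -2*sqrt(3) (T(t, W) = -2*sqrt(3 + 0) = -2*sqrt(3))
c(H) = 2 - 5*sqrt(3) + 5*H/2 (c(H) = 2 + ((H - 2*sqrt(3))*5)/2 = 2 + (-10*sqrt(3) + 5*H)/2 = 2 + (-5*sqrt(3) + 5*H/2) = 2 - 5*sqrt(3) + 5*H/2)
(308833 - 3323522)/(c(774) - 540840) = (308833 - 3323522)/((2 - 5*sqrt(3) + (5/2)*774) - 540840) = -3014689/((2 - 5*sqrt(3) + 1935) - 540840) = -3014689/((1937 - 5*sqrt(3)) - 540840) = -3014689/(-538903 - 5*sqrt(3))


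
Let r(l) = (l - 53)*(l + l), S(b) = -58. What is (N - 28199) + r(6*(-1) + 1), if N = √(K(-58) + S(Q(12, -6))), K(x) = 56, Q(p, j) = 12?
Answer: -27619 + I*√2 ≈ -27619.0 + 1.4142*I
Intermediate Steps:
r(l) = 2*l*(-53 + l) (r(l) = (-53 + l)*(2*l) = 2*l*(-53 + l))
N = I*√2 (N = √(56 - 58) = √(-2) = I*√2 ≈ 1.4142*I)
(N - 28199) + r(6*(-1) + 1) = (I*√2 - 28199) + 2*(6*(-1) + 1)*(-53 + (6*(-1) + 1)) = (-28199 + I*√2) + 2*(-6 + 1)*(-53 + (-6 + 1)) = (-28199 + I*√2) + 2*(-5)*(-53 - 5) = (-28199 + I*√2) + 2*(-5)*(-58) = (-28199 + I*√2) + 580 = -27619 + I*√2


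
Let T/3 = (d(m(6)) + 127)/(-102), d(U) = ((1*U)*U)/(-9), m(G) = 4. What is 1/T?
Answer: -306/1127 ≈ -0.27152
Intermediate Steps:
d(U) = -U²/9 (d(U) = (U*U)*(-⅑) = U²*(-⅑) = -U²/9)
T = -1127/306 (T = 3*((-⅑*4² + 127)/(-102)) = 3*(-(-⅑*16 + 127)/102) = 3*(-(-16/9 + 127)/102) = 3*(-1/102*1127/9) = 3*(-1127/918) = -1127/306 ≈ -3.6830)
1/T = 1/(-1127/306) = -306/1127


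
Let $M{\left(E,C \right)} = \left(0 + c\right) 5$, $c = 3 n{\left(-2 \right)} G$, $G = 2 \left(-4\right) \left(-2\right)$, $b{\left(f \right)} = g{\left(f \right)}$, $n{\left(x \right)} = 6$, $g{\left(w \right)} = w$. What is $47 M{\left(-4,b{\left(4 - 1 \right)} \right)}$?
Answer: $67680$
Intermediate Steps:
$b{\left(f \right)} = f$
$G = 16$ ($G = \left(-8\right) \left(-2\right) = 16$)
$c = 288$ ($c = 3 \cdot 6 \cdot 16 = 18 \cdot 16 = 288$)
$M{\left(E,C \right)} = 1440$ ($M{\left(E,C \right)} = \left(0 + 288\right) 5 = 288 \cdot 5 = 1440$)
$47 M{\left(-4,b{\left(4 - 1 \right)} \right)} = 47 \cdot 1440 = 67680$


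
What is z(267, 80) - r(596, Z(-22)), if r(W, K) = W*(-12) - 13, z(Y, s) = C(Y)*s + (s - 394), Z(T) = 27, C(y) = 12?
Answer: 7811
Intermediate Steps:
z(Y, s) = -394 + 13*s (z(Y, s) = 12*s + (s - 394) = 12*s + (-394 + s) = -394 + 13*s)
r(W, K) = -13 - 12*W (r(W, K) = -12*W - 13 = -13 - 12*W)
z(267, 80) - r(596, Z(-22)) = (-394 + 13*80) - (-13 - 12*596) = (-394 + 1040) - (-13 - 7152) = 646 - 1*(-7165) = 646 + 7165 = 7811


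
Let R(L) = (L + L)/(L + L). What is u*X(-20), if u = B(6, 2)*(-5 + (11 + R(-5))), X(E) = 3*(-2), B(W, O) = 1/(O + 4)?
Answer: -7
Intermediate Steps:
R(L) = 1 (R(L) = (2*L)/((2*L)) = (2*L)*(1/(2*L)) = 1)
B(W, O) = 1/(4 + O)
X(E) = -6
u = 7/6 (u = (-5 + (11 + 1))/(4 + 2) = (-5 + 12)/6 = (⅙)*7 = 7/6 ≈ 1.1667)
u*X(-20) = (7/6)*(-6) = -7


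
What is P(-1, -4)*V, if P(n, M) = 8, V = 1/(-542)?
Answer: -4/271 ≈ -0.014760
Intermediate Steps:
V = -1/542 ≈ -0.0018450
P(-1, -4)*V = 8*(-1/542) = -4/271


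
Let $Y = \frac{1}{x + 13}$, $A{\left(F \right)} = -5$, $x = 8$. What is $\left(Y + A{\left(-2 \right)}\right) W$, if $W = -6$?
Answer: $\frac{208}{7} \approx 29.714$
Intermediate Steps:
$Y = \frac{1}{21}$ ($Y = \frac{1}{8 + 13} = \frac{1}{21} \approx 0.047619$)
$\left(Y + A{\left(-2 \right)}\right) W = \left(\frac{1}{21} - 5\right) \left(-6\right) = \left(- \frac{104}{21}\right) \left(-6\right) = \frac{208}{7}$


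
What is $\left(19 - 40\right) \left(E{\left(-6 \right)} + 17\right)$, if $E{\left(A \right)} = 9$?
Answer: $-546$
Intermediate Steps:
$\left(19 - 40\right) \left(E{\left(-6 \right)} + 17\right) = \left(19 - 40\right) \left(9 + 17\right) = \left(-21\right) 26 = -546$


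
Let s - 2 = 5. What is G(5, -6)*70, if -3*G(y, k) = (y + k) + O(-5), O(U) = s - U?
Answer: -770/3 ≈ -256.67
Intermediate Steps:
s = 7 (s = 2 + 5 = 7)
O(U) = 7 - U
G(y, k) = -4 - k/3 - y/3 (G(y, k) = -((y + k) + (7 - 1*(-5)))/3 = -((k + y) + (7 + 5))/3 = -((k + y) + 12)/3 = -(12 + k + y)/3 = -4 - k/3 - y/3)
G(5, -6)*70 = (-4 - 1/3*(-6) - 1/3*5)*70 = (-4 + 2 - 5/3)*70 = -11/3*70 = -770/3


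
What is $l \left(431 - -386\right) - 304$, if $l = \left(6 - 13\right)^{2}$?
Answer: $39729$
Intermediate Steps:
$l = 49$ ($l = \left(-7\right)^{2} = 49$)
$l \left(431 - -386\right) - 304 = 49 \left(431 - -386\right) - 304 = 49 \left(431 + 386\right) - 304 = 49 \cdot 817 - 304 = 40033 - 304 = 39729$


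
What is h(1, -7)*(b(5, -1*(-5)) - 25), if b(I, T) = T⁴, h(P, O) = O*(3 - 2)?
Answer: -4200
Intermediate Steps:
h(P, O) = O (h(P, O) = O*1 = O)
h(1, -7)*(b(5, -1*(-5)) - 25) = -7*((-1*(-5))⁴ - 25) = -7*(5⁴ - 25) = -7*(625 - 25) = -7*600 = -4200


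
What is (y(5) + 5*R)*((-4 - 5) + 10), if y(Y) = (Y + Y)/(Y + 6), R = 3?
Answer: 175/11 ≈ 15.909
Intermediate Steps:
y(Y) = 2*Y/(6 + Y) (y(Y) = (2*Y)/(6 + Y) = 2*Y/(6 + Y))
(y(5) + 5*R)*((-4 - 5) + 10) = (2*5/(6 + 5) + 5*3)*((-4 - 5) + 10) = (2*5/11 + 15)*(-9 + 10) = (2*5*(1/11) + 15)*1 = (10/11 + 15)*1 = (175/11)*1 = 175/11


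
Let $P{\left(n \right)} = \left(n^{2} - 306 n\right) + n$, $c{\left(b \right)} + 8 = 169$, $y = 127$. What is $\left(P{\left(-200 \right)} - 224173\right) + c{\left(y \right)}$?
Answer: $-123012$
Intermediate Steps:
$c{\left(b \right)} = 161$ ($c{\left(b \right)} = -8 + 169 = 161$)
$P{\left(n \right)} = n^{2} - 305 n$
$\left(P{\left(-200 \right)} - 224173\right) + c{\left(y \right)} = \left(- 200 \left(-305 - 200\right) - 224173\right) + 161 = \left(\left(-200\right) \left(-505\right) - 224173\right) + 161 = \left(101000 - 224173\right) + 161 = -123173 + 161 = -123012$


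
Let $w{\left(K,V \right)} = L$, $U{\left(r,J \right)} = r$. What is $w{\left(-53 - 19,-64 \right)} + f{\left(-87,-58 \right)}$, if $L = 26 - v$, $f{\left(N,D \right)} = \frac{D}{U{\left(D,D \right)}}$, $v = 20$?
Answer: $7$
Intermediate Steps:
$f{\left(N,D \right)} = 1$ ($f{\left(N,D \right)} = \frac{D}{D} = 1$)
$L = 6$ ($L = 26 - 20 = 6$)
$w{\left(K,V \right)} = 6$
$w{\left(-53 - 19,-64 \right)} + f{\left(-87,-58 \right)} = 6 + 1 = 7$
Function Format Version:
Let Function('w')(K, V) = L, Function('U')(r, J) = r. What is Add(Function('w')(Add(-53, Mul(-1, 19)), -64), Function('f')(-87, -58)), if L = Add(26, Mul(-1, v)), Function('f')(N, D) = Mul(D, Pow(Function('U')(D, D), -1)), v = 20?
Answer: 7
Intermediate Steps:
Function('f')(N, D) = 1 (Function('f')(N, D) = Mul(D, Pow(D, -1)) = 1)
L = 6 (L = Add(26, Mul(-1, 20)) = Add(26, -20) = 6)
Function('w')(K, V) = 6
Add(Function('w')(Add(-53, Mul(-1, 19)), -64), Function('f')(-87, -58)) = Add(6, 1) = 7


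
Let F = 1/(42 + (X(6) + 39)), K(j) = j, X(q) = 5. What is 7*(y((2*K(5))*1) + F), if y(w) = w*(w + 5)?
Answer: 90307/86 ≈ 1050.1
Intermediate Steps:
y(w) = w*(5 + w)
F = 1/86 (F = 1/(42 + (5 + 39)) = 1/(42 + 44) = 1/86 ≈ 0.011628)
7*(y((2*K(5))*1) + F) = 7*(((2*5)*1)*(5 + (2*5)*1) + 1/86) = 7*((10*1)*(5 + 10*1) + 1/86) = 7*(10*(5 + 10) + 1/86) = 7*(10*15 + 1/86) = 7*(150 + 1/86) = 7*(12901/86) = 90307/86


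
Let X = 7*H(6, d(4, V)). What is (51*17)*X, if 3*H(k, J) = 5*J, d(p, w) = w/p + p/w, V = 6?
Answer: 131495/6 ≈ 21916.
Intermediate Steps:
d(p, w) = p/w + w/p
H(k, J) = 5*J/3 (H(k, J) = (5*J)/3 = 5*J/3)
X = 455/18 (X = 7*(5*(4/6 + 6/4)/3) = 7*(5*(4*(1/6) + 6*(1/4))/3) = 7*(5*(2/3 + 3/2)/3) = 7*((5/3)*(13/6)) = 7*(65/18) = 455/18 ≈ 25.278)
(51*17)*X = (51*17)*(455/18) = 867*(455/18) = 131495/6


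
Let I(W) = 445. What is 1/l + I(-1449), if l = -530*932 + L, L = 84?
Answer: 219774819/493876 ≈ 445.00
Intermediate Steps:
l = -493876 (l = -530*932 + 84 = -493960 + 84 = -493876)
1/l + I(-1449) = 1/(-493876) + 445 = -1/493876 + 445 = 219774819/493876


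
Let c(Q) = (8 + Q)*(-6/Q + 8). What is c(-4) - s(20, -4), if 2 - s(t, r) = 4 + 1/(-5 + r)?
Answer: 359/9 ≈ 39.889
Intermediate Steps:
c(Q) = (8 + Q)*(8 - 6/Q)
s(t, r) = -2 - 1/(-5 + r) (s(t, r) = 2 - (4 + 1/(-5 + r)) = 2 + (-4 - 1/(-5 + r)) = -2 - 1/(-5 + r))
c(-4) - s(20, -4) = (58 - 48/(-4) + 8*(-4)) - (9 - 2*(-4))/(-5 - 4) = (58 - 48*(-1/4) - 32) - (9 + 8)/(-9) = (58 + 12 - 32) - (-1)*17/9 = 38 - 1*(-17/9) = 38 + 17/9 = 359/9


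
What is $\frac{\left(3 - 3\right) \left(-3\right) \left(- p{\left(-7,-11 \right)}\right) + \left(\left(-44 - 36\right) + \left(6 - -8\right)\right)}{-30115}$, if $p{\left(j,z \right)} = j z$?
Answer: $\frac{66}{30115} \approx 0.0021916$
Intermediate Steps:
$\frac{\left(3 - 3\right) \left(-3\right) \left(- p{\left(-7,-11 \right)}\right) + \left(\left(-44 - 36\right) + \left(6 - -8\right)\right)}{-30115} = \frac{\left(3 - 3\right) \left(-3\right) \left(- \left(-7\right) \left(-11\right)\right) + \left(\left(-44 - 36\right) + \left(6 - -8\right)\right)}{-30115} = \left(0 \left(-3\right) \left(\left(-1\right) 77\right) + \left(-80 + \left(6 + 8\right)\right)\right) \left(- \frac{1}{30115}\right) = \left(0 \left(-77\right) + \left(-80 + 14\right)\right) \left(- \frac{1}{30115}\right) = \left(0 - 66\right) \left(- \frac{1}{30115}\right) = \left(-66\right) \left(- \frac{1}{30115}\right) = \frac{66}{30115}$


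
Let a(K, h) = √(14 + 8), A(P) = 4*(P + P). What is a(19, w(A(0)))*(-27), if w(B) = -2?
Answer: -27*√22 ≈ -126.64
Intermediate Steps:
A(P) = 8*P (A(P) = 4*(2*P) = 8*P)
a(K, h) = √22
a(19, w(A(0)))*(-27) = √22*(-27) = -27*√22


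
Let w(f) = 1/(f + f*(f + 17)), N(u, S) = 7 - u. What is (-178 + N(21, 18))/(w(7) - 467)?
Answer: 8400/20431 ≈ 0.41114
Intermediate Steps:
w(f) = 1/(f + f*(17 + f))
(-178 + N(21, 18))/(w(7) - 467) = (-178 + (7 - 1*21))/(1/(7*(18 + 7)) - 467) = (-178 + (7 - 21))/((⅐)/25 - 467) = (-178 - 14)/((⅐)*(1/25) - 467) = -192/(1/175 - 467) = -192/(-81724/175) = -192*(-175/81724) = 8400/20431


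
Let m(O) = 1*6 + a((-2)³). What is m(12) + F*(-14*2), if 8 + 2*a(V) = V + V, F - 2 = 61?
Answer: -1770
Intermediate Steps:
F = 63 (F = 2 + 61 = 63)
a(V) = -4 + V (a(V) = -4 + (V + V)/2 = -4 + (2*V)/2 = -4 + V)
m(O) = -6 (m(O) = 1*6 + (-4 + (-2)³) = 6 + (-4 - 8) = 6 - 12 = -6)
m(12) + F*(-14*2) = -6 + 63*(-14*2) = -6 + 63*(-7*4) = -6 + 63*(-28) = -6 - 1764 = -1770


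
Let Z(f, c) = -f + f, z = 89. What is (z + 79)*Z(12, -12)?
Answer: 0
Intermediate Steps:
Z(f, c) = 0
(z + 79)*Z(12, -12) = (89 + 79)*0 = 168*0 = 0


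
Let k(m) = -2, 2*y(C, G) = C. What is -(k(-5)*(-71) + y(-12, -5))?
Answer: -136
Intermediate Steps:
y(C, G) = C/2
-(k(-5)*(-71) + y(-12, -5)) = -(-2*(-71) + (½)*(-12)) = -(142 - 6) = -1*136 = -136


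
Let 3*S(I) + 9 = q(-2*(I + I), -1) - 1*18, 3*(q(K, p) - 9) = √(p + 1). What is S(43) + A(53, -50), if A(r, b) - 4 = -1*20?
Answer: -22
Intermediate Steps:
A(r, b) = -16 (A(r, b) = 4 - 1*20 = 4 - 20 = -16)
q(K, p) = 9 + √(1 + p)/3 (q(K, p) = 9 + √(p + 1)/3 = 9 + √(1 + p)/3)
S(I) = -6 (S(I) = -3 + ((9 + √(1 - 1)/3) - 1*18)/3 = -3 + ((9 + √0/3) - 18)/3 = -3 + ((9 + (⅓)*0) - 18)/3 = -3 + ((9 + 0) - 18)/3 = -3 + (9 - 18)/3 = -3 + (⅓)*(-9) = -3 - 3 = -6)
S(43) + A(53, -50) = -6 - 16 = -22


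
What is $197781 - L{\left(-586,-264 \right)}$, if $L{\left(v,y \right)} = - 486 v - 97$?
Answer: $-86918$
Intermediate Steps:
$L{\left(v,y \right)} = -97 - 486 v$
$197781 - L{\left(-586,-264 \right)} = 197781 - \left(-97 - -284796\right) = 197781 - \left(-97 + 284796\right) = 197781 - 284699 = -86918$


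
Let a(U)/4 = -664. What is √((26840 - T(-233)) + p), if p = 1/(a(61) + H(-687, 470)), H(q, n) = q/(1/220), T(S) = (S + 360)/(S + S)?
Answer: √8616459527995051661/17917234 ≈ 163.83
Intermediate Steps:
T(S) = (360 + S)/(2*S) (T(S) = (360 + S)/((2*S)) = (360 + S)*(1/(2*S)) = (360 + S)/(2*S))
H(q, n) = 220*q (H(q, n) = q/(1/220) = q*220 = 220*q)
a(U) = -2656 (a(U) = 4*(-664) = -2656)
p = -1/153796 (p = 1/(-2656 + 220*(-687)) = 1/(-2656 - 151140) = 1/(-153796) = -1/153796 ≈ -6.5021e-6)
√((26840 - T(-233)) + p) = √((26840 - (360 - 233)/(2*(-233))) - 1/153796) = √((26840 - (-1)*127/(2*233)) - 1/153796) = √((26840 - 1*(-127/466)) - 1/153796) = √((26840 + 127/466) - 1/153796) = √(12507567/466 - 1/153796) = √(961806886933/35834468) = √8616459527995051661/17917234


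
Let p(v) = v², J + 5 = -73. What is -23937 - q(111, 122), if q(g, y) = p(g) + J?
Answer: -36180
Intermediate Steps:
J = -78 (J = -5 - 73 = -78)
q(g, y) = -78 + g² (q(g, y) = g² - 78 = -78 + g²)
-23937 - q(111, 122) = -23937 - (-78 + 111²) = -23937 - (-78 + 12321) = -23937 - 1*12243 = -23937 - 12243 = -36180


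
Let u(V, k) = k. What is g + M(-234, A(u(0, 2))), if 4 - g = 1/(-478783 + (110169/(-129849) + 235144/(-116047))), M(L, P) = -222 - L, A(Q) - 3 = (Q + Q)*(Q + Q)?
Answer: 38478013349124957/2404875520391416 ≈ 16.000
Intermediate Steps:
A(Q) = 3 + 4*Q² (A(Q) = 3 + (Q + Q)*(Q + Q) = 3 + (2*Q)*(2*Q) = 3 + 4*Q²)
g = 9619507104427965/2404875520391416 (g = 4 - 1/(-478783 + (110169/(-129849) + 235144/(-116047))) = 4 - 1/(-478783 + (110169*(-1/129849) + 235144*(-1/116047))) = 4 - 1/(-478783 + (-36723/43283 - 235144/116047)) = 4 - 1/(-478783 - 14439331733/5022862301) = 4 - 1/(-2404875520391416/5022862301) = 4 - 1*(-5022862301/2404875520391416) = 4 + 5022862301/2404875520391416 = 9619507104427965/2404875520391416 ≈ 4.0000)
g + M(-234, A(u(0, 2))) = 9619507104427965/2404875520391416 + (-222 - 1*(-234)) = 9619507104427965/2404875520391416 + (-222 + 234) = 9619507104427965/2404875520391416 + 12 = 38478013349124957/2404875520391416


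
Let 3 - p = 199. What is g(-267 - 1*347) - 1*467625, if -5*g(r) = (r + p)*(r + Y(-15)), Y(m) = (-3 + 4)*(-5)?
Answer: -567903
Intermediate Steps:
p = -196 (p = 3 - 1*199 = 3 - 199 = -196)
Y(m) = -5 (Y(m) = 1*(-5) = -5)
g(r) = -(-196 + r)*(-5 + r)/5 (g(r) = -(r - 196)*(r - 5)/5 = -(-196 + r)*(-5 + r)/5)
g(-267 - 1*347) - 1*467625 = (-196 - (-267 - 1*347)²/5 + 201*(-267 - 1*347)/5) - 1*467625 = (-196 - (-267 - 347)²/5 + 201*(-267 - 347)/5) - 467625 = (-196 - ⅕*(-614)² + (201/5)*(-614)) - 467625 = (-196 - ⅕*376996 - 123414/5) - 467625 = (-196 - 376996/5 - 123414/5) - 467625 = -100278 - 467625 = -567903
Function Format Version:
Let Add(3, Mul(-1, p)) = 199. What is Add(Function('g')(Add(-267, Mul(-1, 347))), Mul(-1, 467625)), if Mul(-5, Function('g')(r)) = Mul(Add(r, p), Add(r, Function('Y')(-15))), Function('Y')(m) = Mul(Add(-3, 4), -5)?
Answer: -567903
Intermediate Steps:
p = -196 (p = Add(3, Mul(-1, 199)) = Add(3, -199) = -196)
Function('Y')(m) = -5 (Function('Y')(m) = Mul(1, -5) = -5)
Function('g')(r) = Mul(Rational(-1, 5), Add(-196, r), Add(-5, r)) (Function('g')(r) = Mul(Rational(-1, 5), Mul(Add(r, -196), Add(r, -5))) = Mul(Rational(-1, 5), Mul(Add(-196, r), Add(-5, r))) = Mul(Rational(-1, 5), Add(-196, r), Add(-5, r)))
Add(Function('g')(Add(-267, Mul(-1, 347))), Mul(-1, 467625)) = Add(Add(-196, Mul(Rational(-1, 5), Pow(Add(-267, Mul(-1, 347)), 2)), Mul(Rational(201, 5), Add(-267, Mul(-1, 347)))), Mul(-1, 467625)) = Add(Add(-196, Mul(Rational(-1, 5), Pow(Add(-267, -347), 2)), Mul(Rational(201, 5), Add(-267, -347))), -467625) = Add(Add(-196, Mul(Rational(-1, 5), Pow(-614, 2)), Mul(Rational(201, 5), -614)), -467625) = Add(Add(-196, Mul(Rational(-1, 5), 376996), Rational(-123414, 5)), -467625) = Add(Add(-196, Rational(-376996, 5), Rational(-123414, 5)), -467625) = Add(-100278, -467625) = -567903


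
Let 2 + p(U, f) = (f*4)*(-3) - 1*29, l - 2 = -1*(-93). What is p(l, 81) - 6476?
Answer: -7479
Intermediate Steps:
l = 95 (l = 2 - 1*(-93) = 2 + 93 = 95)
p(U, f) = -31 - 12*f (p(U, f) = -2 + ((f*4)*(-3) - 1*29) = -2 + ((4*f)*(-3) - 29) = -2 + (-12*f - 29) = -2 + (-29 - 12*f) = -31 - 12*f)
p(l, 81) - 6476 = (-31 - 12*81) - 6476 = (-31 - 972) - 6476 = -1003 - 6476 = -7479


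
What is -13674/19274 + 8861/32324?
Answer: -135605731/311506388 ≈ -0.43532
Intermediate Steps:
-13674/19274 + 8861/32324 = -13674*1/19274 + 8861*(1/32324) = -6837/9637 + 8861/32324 = -135605731/311506388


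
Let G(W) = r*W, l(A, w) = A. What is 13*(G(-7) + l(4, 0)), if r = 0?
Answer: 52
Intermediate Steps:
G(W) = 0 (G(W) = 0*W = 0)
13*(G(-7) + l(4, 0)) = 13*(0 + 4) = 13*4 = 52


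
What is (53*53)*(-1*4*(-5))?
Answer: 56180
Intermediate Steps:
(53*53)*(-1*4*(-5)) = 2809*(-4*(-5)) = 2809*20 = 56180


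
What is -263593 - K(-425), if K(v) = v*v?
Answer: -444218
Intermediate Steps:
K(v) = v²
-263593 - K(-425) = -263593 - 1*(-425)² = -263593 - 1*180625 = -263593 - 180625 = -444218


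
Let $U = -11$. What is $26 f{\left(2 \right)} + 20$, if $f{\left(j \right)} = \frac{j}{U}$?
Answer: $\frac{168}{11} \approx 15.273$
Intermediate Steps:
$f{\left(j \right)} = - \frac{j}{11}$ ($f{\left(j \right)} = \frac{j}{-11} = j \left(- \frac{1}{11}\right) = - \frac{j}{11}$)
$26 f{\left(2 \right)} + 20 = 26 \left(\left(- \frac{1}{11}\right) 2\right) + 20 = 26 \left(- \frac{2}{11}\right) + 20 = - \frac{52}{11} + 20 = \frac{168}{11}$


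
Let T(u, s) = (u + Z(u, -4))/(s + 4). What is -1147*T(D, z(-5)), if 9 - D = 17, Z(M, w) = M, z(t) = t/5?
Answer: 18352/3 ≈ 6117.3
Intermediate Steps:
z(t) = t/5 (z(t) = t*(1/5) = t/5)
D = -8 (D = 9 - 1*17 = 9 - 17 = -8)
T(u, s) = 2*u/(4 + s) (T(u, s) = (u + u)/(s + 4) = (2*u)/(4 + s) = 2*u/(4 + s))
-1147*T(D, z(-5)) = -2294*(-8)/(4 + (1/5)*(-5)) = -2294*(-8)/(4 - 1) = -2294*(-8)/3 = -1147*(-16/3) = 18352/3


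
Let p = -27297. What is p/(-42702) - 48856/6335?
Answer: -637774139/90172390 ≈ -7.0728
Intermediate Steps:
p/(-42702) - 48856/6335 = -27297/(-42702) - 48856/6335 = -27297*(-1/42702) - 48856*1/6335 = 9099/14234 - 48856/6335 = -637774139/90172390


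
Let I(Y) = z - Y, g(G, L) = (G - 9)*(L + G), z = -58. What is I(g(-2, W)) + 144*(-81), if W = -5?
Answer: -11799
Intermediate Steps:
g(G, L) = (-9 + G)*(G + L)
I(Y) = -58 - Y
I(g(-2, W)) + 144*(-81) = (-58 - ((-2)² - 9*(-2) - 9*(-5) - 2*(-5))) + 144*(-81) = (-58 - (4 + 18 + 45 + 10)) - 11664 = (-58 - 1*77) - 11664 = (-58 - 77) - 11664 = -135 - 11664 = -11799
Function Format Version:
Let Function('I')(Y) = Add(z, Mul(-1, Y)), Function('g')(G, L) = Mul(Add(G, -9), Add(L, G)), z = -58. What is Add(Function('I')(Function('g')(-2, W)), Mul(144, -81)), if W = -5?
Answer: -11799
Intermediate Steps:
Function('g')(G, L) = Mul(Add(-9, G), Add(G, L))
Function('I')(Y) = Add(-58, Mul(-1, Y))
Add(Function('I')(Function('g')(-2, W)), Mul(144, -81)) = Add(Add(-58, Mul(-1, Add(Pow(-2, 2), Mul(-9, -2), Mul(-9, -5), Mul(-2, -5)))), Mul(144, -81)) = Add(Add(-58, Mul(-1, Add(4, 18, 45, 10))), -11664) = Add(Add(-58, Mul(-1, 77)), -11664) = Add(Add(-58, -77), -11664) = Add(-135, -11664) = -11799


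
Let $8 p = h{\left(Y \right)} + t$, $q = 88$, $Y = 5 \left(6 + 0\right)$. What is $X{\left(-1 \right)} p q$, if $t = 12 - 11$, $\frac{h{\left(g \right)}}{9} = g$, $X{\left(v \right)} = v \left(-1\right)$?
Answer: $2981$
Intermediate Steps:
$Y = 30$ ($Y = 5 \cdot 6 = 30$)
$X{\left(v \right)} = - v$
$h{\left(g \right)} = 9 g$
$t = 1$
$p = \frac{271}{8}$ ($p = \frac{9 \cdot 30 + 1}{8} = \frac{270 + 1}{8} = \frac{1}{8} \cdot 271 = \frac{271}{8} \approx 33.875$)
$X{\left(-1 \right)} p q = \left(-1\right) \left(-1\right) \frac{271}{8} \cdot 88 = 1 \cdot \frac{271}{8} \cdot 88 = \frac{271}{8} \cdot 88 = 2981$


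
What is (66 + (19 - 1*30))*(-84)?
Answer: -4620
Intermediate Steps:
(66 + (19 - 1*30))*(-84) = (66 + (19 - 30))*(-84) = (66 - 11)*(-84) = 55*(-84) = -4620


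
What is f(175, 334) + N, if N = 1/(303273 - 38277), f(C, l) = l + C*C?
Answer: 8204011165/264996 ≈ 30959.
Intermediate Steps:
f(C, l) = l + C²
N = 1/264996 ≈ 3.7736e-6
f(175, 334) + N = (334 + 175²) + 1/264996 = (334 + 30625) + 1/264996 = 30959 + 1/264996 = 8204011165/264996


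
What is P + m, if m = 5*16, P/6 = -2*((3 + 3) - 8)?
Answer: 104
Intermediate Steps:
P = 24 (P = 6*(-2*((3 + 3) - 8)) = 6*(-2*(6 - 8)) = 6*(-2*(-2)) = 6*4 = 24)
m = 80
P + m = 24 + 80 = 104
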